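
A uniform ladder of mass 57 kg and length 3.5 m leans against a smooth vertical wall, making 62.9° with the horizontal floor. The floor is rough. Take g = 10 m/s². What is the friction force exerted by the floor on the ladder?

Torques about the foot: N_wall · 3.5 sin 62.9° = 57×10×1.75 cos 62.9° → N_wall = 145.84 N.
ΣF_x = 0: f_floor = N_wall = 145.84 N.

f ≈ 146 N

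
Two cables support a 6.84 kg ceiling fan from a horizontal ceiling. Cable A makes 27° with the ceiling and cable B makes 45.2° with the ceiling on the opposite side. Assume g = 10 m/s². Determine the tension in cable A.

Weight W = 6.84 × 10 = 68.4 N acts straight down.
Horizontal: T_A cos 27° = T_B cos 45.2°  →  T_B = 1.264 T_A.
Vertical: T_A sin 27° + T_B sin 45.2° = 68.4.
Substituting the horizontal relation into the vertical equation gives 1.351 T_A = 68.4, so T_A = 50.62 N.

T_A ≈ 50.6 N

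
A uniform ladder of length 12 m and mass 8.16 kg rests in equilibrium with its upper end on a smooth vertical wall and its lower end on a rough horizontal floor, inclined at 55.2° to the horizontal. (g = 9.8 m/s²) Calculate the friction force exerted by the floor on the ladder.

f ≈ 27.8 N

Torques about the foot: N_wall · 12 sin 55.2° = 8.16×9.8×6 cos 55.2° → N_wall = 27.79 N.
ΣF_x = 0: f_floor = N_wall = 27.79 N.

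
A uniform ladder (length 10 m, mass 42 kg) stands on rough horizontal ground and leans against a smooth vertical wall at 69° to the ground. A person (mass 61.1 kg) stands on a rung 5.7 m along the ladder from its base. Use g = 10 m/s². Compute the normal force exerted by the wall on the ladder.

Torques about the foot: N_wall · 10 sin 69° = 42×10×5 cos 69° + 61.1×10×5.7 cos 69° → N_wall = 214.3 N.

N_wall ≈ 214 N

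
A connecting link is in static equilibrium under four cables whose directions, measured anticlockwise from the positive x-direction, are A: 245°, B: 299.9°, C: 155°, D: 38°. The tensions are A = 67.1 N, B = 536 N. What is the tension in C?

T_C ≈ 630 N

Resolve: ΣF_x = 67.1 cos 245° + 536 cos 299.9° + T_C cos 155° + T_D cos 38° = 0.
        ΣF_y = 67.1 sin 245° + 536 sin 299.9° + T_C sin 155° + T_D sin 38° = 0.
The known terms sum to (238.8, -525.5) N, so -0.9063 T_C + 0.7880 T_D = -238.8 and 0.4226 T_C + 0.6157 T_D = 525.5.
Solving simultaneously: T_C = 629.8 N, T_D = 421.2 N.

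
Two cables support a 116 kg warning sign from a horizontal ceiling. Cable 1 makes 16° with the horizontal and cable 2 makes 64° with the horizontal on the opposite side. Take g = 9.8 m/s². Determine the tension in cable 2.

Weight W = 116 × 9.8 = 1137 N acts straight down.
Horizontal: T_1 cos 16° = T_2 cos 64°  →  T_1 = 0.456 T_2.
Vertical: T_1 sin 16° + T_2 sin 64° = 1137.
Substituting the horizontal relation into the vertical equation gives 1.024 T_2 = 1137, so T_2 = 1110 N.

T_2 ≈ 1110 N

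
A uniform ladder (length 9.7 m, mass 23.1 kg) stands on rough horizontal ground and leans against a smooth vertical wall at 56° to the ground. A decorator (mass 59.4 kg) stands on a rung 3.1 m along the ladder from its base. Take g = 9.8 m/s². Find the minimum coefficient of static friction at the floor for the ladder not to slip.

μ_min ≈ 0.250

ΣF_y = 0: N_floor = 23.1×9.8 + 59.4×9.8 = 808.5 N.
Torques about the foot: N_wall · 9.7 sin 56° = 23.1×9.8×4.85 cos 56° + 59.4×9.8×3.1 cos 56° → N_wall = 201.83 N.
ΣF_x = 0: f_floor = N_wall = 201.83 N.
μ_min = f_floor / N_floor = 201.83 / 808.5 = 0.2496.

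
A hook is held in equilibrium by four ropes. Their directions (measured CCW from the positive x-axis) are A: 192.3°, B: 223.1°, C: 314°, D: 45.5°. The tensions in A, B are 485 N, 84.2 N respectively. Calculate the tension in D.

Resolve: ΣF_x = 485 cos 192.3° + 84.2 cos 223.1° + T_C cos 314° + T_D cos 45.5° = 0.
        ΣF_y = 485 sin 192.3° + 84.2 sin 223.1° + T_C sin 314° + T_D sin 45.5° = 0.
The known terms sum to (-535.3, -160.9) N, so 0.6947 T_C + 0.7009 T_D = 535.3 and -0.7193 T_C + 0.7133 T_D = 160.9.
Solving simultaneously: T_C = 269.2 N, T_D = 497 N.

T_D ≈ 497 N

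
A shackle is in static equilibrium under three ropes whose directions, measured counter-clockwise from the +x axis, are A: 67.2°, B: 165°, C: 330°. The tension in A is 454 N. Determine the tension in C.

Resolve: ΣF_x = 454 cos 67.2° + T_B cos 165° + T_C cos 330° = 0.
        ΣF_y = 454 sin 67.2° + T_B sin 165° + T_C sin 330° = 0.
The known terms sum to (175.9, 418.5) N, so -0.9659 T_B + 0.8660 T_C = -175.9 and 0.2588 T_B − 0.5000 T_C = -418.5.
Solving simultaneously: T_B = 1740 N, T_C = 1738 N.

T_C ≈ 1740 N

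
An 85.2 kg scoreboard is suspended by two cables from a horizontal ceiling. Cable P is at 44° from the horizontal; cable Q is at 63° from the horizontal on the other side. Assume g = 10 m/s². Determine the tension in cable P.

T_P ≈ 404 N

Weight W = 85.2 × 10 = 852 N acts straight down.
Horizontal: T_P cos 44° = T_Q cos 63°  →  T_Q = 1.584 T_P.
Vertical: T_P sin 44° + T_Q sin 63° = 852.
Substituting the horizontal relation into the vertical equation gives 2.106 T_P = 852, so T_P = 404.5 N.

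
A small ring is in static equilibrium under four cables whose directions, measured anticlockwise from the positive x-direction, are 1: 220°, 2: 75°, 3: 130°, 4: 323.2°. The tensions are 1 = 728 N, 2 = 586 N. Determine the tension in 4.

Resolve: ΣF_x = 728 cos 220° + 586 cos 75° + T_3 cos 130° + T_4 cos 323.2° = 0.
        ΣF_y = 728 sin 220° + 586 sin 75° + T_3 sin 130° + T_4 sin 323.2° = 0.
The known terms sum to (-406, 98.08) N, so -0.6428 T_3 + 0.8007 T_4 = 406 and 0.7660 T_3 − 0.5990 T_4 = -98.08.
Solving simultaneously: T_3 = 721.1 N, T_4 = 1086 N.

T_4 ≈ 1090 N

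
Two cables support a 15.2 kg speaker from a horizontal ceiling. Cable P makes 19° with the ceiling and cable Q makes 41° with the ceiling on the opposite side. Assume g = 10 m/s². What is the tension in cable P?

T_P ≈ 132 N

Weight W = 15.2 × 10 = 152 N acts straight down.
Horizontal: T_P cos 19° = T_Q cos 41°  →  T_Q = 1.253 T_P.
Vertical: T_P sin 19° + T_Q sin 41° = 152.
Substituting the horizontal relation into the vertical equation gives 1.147 T_P = 152, so T_P = 132.5 N.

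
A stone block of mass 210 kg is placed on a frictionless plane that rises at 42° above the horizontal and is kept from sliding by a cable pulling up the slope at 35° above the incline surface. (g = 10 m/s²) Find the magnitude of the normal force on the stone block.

Take axes along and perpendicular to the incline. Weight components: W sin 42° = 1405 N down-slope, W cos 42° = 1561 N into the surface.
Along incline: T cos 35° = W sin 42° → T = 1715 N.
Perpendicular: N = W cos 42° − T sin 35° = 576.7 N.

N ≈ 577 N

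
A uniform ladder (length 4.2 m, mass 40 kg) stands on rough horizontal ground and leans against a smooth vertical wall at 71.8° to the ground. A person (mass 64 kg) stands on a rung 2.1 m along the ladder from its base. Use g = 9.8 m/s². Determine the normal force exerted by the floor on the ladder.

ΣF_y = 0: N_floor = 40×9.8 + 64×9.8 = 1019.2 N.

N_floor ≈ 1020 N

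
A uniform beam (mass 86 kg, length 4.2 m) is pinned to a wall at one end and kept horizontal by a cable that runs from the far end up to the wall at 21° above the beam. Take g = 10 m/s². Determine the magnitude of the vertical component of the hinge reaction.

|H_y| ≈ 430 N

Take torques about the hinge: T sin 21° · 4.2 = 86×10×2.1 = 1806 N·m.
So T = 1806 / (0.3584 × 4.2) = 1199.9 N.
ΣF_y = 0: H_y = (86×10) − T sin 21° = 860 − 430 = 430 N.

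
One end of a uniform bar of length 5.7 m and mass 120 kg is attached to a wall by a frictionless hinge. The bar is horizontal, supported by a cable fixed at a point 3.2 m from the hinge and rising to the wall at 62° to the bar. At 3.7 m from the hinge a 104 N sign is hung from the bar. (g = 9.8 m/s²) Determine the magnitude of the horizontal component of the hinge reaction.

H_x ≈ 621 N

Take torques about the hinge: T sin 62° · 3.2 = 120×9.8×2.85 + 104×3.7 = 3736.4 N·m.
So T = 3736.4 / (0.8829 × 3.2) = 1322.4 N.
ΣF_x = 0: H_x = T cos 62° = 620.84 N.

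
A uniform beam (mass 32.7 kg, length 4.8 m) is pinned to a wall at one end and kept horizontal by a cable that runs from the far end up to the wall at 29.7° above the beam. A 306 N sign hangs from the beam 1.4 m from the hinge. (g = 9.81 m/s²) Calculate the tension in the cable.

T ≈ 504 N

Take torques about the hinge: T sin 29.7° · 4.8 = 32.7×9.81×2.4 + 306×1.4 = 1198.3 N·m.
So T = 1198.3 / (0.4955 × 4.8) = 503.86 N.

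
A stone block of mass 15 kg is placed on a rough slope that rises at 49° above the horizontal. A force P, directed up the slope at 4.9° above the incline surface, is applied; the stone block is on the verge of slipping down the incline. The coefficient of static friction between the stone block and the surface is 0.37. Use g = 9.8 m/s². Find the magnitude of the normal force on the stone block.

N ≈ 89.8 N

On the verge of sliding down the incline, friction equals μN and acts up the slope.
Perpendicular: N + P sin 4.9° = W cos 49° = 96.44 N.
Along incline: P cos 4.9° + μN = W sin 49° with W sin 49° = 110.9 N.
Solving the pair for P and N: P = 78.01 N, N = 89.78 N (and f = μN = 33.22 N).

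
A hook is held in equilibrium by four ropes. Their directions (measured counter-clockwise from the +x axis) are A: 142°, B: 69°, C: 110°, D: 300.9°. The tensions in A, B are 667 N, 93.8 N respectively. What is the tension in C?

Resolve: ΣF_x = 667 cos 142° + 93.8 cos 69° + T_C cos 110° + T_D cos 300.9° = 0.
        ΣF_y = 667 sin 142° + 93.8 sin 69° + T_C sin 110° + T_D sin 300.9° = 0.
The known terms sum to (-492, 498.2) N, so -0.3420 T_C + 0.5135 T_D = 492 and 0.9397 T_C − 0.8581 T_D = -498.2.
Solving simultaneously: T_C = 879.5 N, T_D = 1544 N.

T_C ≈ 879 N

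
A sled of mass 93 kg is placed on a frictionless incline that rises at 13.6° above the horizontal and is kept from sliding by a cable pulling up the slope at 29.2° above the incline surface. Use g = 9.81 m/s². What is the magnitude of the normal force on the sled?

N ≈ 767 N

Take axes along and perpendicular to the incline. Weight components: W sin 13.6° = 214.5 N down-slope, W cos 13.6° = 886.7 N into the surface.
Along incline: T cos 29.2° = W sin 13.6° → T = 245.8 N.
Perpendicular: N = W cos 13.6° − T sin 29.2° = 766.9 N.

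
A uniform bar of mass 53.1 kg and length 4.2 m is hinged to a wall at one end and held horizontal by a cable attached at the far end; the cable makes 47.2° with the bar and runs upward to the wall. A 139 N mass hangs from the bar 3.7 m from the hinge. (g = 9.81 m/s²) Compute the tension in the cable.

T ≈ 522 N

Take torques about the hinge: T sin 47.2° · 4.2 = 53.1×9.81×2.1 + 139×3.7 = 1608.2 N·m.
So T = 1608.2 / (0.7337 × 4.2) = 521.86 N.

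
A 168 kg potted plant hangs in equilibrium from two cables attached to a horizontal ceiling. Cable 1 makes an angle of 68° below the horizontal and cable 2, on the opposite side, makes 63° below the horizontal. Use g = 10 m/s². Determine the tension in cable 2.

Weight W = 168 × 10 = 1680 N acts straight down.
Horizontal: T_1 cos 68° = T_2 cos 63°  →  T_1 = 1.212 T_2.
Vertical: T_1 sin 68° + T_2 sin 63° = 1680.
Substituting the horizontal relation into the vertical equation gives 2.015 T_2 = 1680, so T_2 = 833.9 N.

T_2 ≈ 834 N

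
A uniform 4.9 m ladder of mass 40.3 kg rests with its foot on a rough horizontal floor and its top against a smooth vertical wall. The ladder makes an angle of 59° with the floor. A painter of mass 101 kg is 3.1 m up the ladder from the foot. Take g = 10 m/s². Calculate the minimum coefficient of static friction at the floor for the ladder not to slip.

μ_min ≈ 0.357

ΣF_y = 0: N_floor = 40.3×10 + 101×10 = 1413 N.
Torques about the foot: N_wall · 4.9 sin 59° = 40.3×10×2.45 cos 59° + 101×10×3.1 cos 59° → N_wall = 505.01 N.
ΣF_x = 0: f_floor = N_wall = 505.01 N.
μ_min = f_floor / N_floor = 505.01 / 1413 = 0.3574.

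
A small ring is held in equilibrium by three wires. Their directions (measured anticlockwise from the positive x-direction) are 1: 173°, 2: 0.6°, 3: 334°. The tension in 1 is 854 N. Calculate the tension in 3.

T_3 ≈ 252 N

Resolve: ΣF_x = 854 cos 173° + T_2 cos 0.6° + T_3 cos 334° = 0.
        ΣF_y = 854 sin 173° + T_2 sin 0.6° + T_3 sin 334° = 0.
The known terms sum to (-847.6, 104.1) N, so 0.9999 T_2 + 0.8988 T_3 = 847.6 and 0.0105 T_2 − 0.4384 T_3 = -104.1.
Solving simultaneously: T_2 = 620.9 N, T_3 = 252.2 N.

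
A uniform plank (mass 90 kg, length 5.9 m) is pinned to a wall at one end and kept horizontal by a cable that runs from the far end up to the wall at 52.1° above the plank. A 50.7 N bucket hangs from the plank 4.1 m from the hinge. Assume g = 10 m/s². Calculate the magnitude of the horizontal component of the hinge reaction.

H_x ≈ 378 N

Take torques about the hinge: T sin 52.1° · 5.9 = 90×10×2.95 + 50.7×4.1 = 2862.9 N·m.
So T = 2862.9 / (0.7891 × 5.9) = 614.93 N.
ΣF_x = 0: H_x = T cos 52.1° = 377.74 N.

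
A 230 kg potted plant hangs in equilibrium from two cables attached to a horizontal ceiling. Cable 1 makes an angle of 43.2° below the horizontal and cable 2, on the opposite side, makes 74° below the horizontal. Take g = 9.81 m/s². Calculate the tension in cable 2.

T_2 ≈ 1850 N

Weight W = 230 × 9.81 = 2256 N acts straight down.
Horizontal: T_1 cos 43.2° = T_2 cos 74°  →  T_1 = 0.3781 T_2.
Vertical: T_1 sin 43.2° + T_2 sin 74° = 2256.
Substituting the horizontal relation into the vertical equation gives 1.22 T_2 = 2256, so T_2 = 1849 N.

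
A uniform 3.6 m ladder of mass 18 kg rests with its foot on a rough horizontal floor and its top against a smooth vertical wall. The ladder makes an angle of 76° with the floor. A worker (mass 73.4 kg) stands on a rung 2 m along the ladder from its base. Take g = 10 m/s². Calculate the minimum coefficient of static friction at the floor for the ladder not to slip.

ΣF_y = 0: N_floor = 18×10 + 73.4×10 = 914 N.
Torques about the foot: N_wall · 3.6 sin 76° = 18×10×1.8 cos 76° + 73.4×10×2 cos 76° → N_wall = 124.11 N.
ΣF_x = 0: f_floor = N_wall = 124.11 N.
μ_min = f_floor / N_floor = 124.11 / 914 = 0.1358.

μ_min ≈ 0.136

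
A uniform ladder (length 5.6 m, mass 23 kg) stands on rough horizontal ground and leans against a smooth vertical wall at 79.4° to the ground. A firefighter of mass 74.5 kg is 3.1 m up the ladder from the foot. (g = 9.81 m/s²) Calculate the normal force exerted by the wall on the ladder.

N_wall ≈ 96.8 N

Torques about the foot: N_wall · 5.6 sin 79.4° = 23×9.81×2.8 cos 79.4° + 74.5×9.81×3.1 cos 79.4° → N_wall = 96.827 N.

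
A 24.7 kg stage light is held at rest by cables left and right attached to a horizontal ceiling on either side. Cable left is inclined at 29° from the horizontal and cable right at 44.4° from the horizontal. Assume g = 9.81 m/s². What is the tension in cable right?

Weight W = 24.7 × 9.81 = 242.3 N acts straight down.
Horizontal: T_left cos 29° = T_right cos 44.4°  →  T_left = 0.8169 T_right.
Vertical: T_left sin 29° + T_right sin 44.4° = 242.3.
Substituting the horizontal relation into the vertical equation gives 1.096 T_right = 242.3, so T_right = 221.1 N.

T_right ≈ 221 N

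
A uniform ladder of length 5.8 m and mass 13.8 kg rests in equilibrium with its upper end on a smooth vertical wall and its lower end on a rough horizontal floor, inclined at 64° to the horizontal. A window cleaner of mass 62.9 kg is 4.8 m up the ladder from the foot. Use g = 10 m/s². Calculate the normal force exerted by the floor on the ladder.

N_floor ≈ 767 N

ΣF_y = 0: N_floor = 13.8×10 + 62.9×10 = 767 N.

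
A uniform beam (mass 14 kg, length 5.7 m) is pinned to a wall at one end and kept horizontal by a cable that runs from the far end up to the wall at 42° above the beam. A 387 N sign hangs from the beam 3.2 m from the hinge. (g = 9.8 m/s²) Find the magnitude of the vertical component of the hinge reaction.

|H_y| ≈ 238 N

Take torques about the hinge: T sin 42° · 5.7 = 14×9.8×2.85 + 387×3.2 = 1629.4 N·m.
So T = 1629.4 / (0.6691 × 5.7) = 427.22 N.
ΣF_y = 0: H_y = (14×9.8 + 387) − T sin 42° = 524.2 − 285.86 = 238.34 N.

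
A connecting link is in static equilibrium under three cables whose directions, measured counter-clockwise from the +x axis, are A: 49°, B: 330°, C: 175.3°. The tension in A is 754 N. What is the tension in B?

Resolve: ΣF_x = 754 cos 49° + T_B cos 330° + T_C cos 175.3° = 0.
        ΣF_y = 754 sin 49° + T_B sin 330° + T_C sin 175.3° = 0.
The known terms sum to (494.7, 569.1) N, so 0.8660 T_B − 0.9966 T_C = -494.7 and -0.5000 T_B + 0.0819 T_C = -569.1.
Solving simultaneously: T_B = 1422 N, T_C = 1732 N.

T_B ≈ 1420 N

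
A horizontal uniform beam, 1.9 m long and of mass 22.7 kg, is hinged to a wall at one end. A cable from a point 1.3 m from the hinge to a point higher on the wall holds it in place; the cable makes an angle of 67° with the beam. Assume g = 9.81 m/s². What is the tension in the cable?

T ≈ 177 N

Take torques about the hinge: T sin 67° · 1.3 = 22.7×9.81×0.95 = 211.55 N·m.
So T = 211.55 / (0.9205 × 1.3) = 176.79 N.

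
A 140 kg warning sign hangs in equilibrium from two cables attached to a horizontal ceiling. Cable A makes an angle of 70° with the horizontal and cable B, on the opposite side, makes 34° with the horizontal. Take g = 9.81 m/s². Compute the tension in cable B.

Weight W = 140 × 9.81 = 1373 N acts straight down.
Horizontal: T_A cos 70° = T_B cos 34°  →  T_A = 2.424 T_B.
Vertical: T_A sin 70° + T_B sin 34° = 1373.
Substituting the horizontal relation into the vertical equation gives 2.837 T_B = 1373, so T_B = 484.1 N.

T_B ≈ 484 N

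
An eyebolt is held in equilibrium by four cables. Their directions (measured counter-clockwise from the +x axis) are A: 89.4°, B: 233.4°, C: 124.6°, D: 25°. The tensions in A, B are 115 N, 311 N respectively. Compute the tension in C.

T_C ≈ 44.8 N

Resolve: ΣF_x = 115 cos 89.4° + 311 cos 233.4° + T_C cos 124.6° + T_D cos 25° = 0.
        ΣF_y = 115 sin 89.4° + 311 sin 233.4° + T_C sin 124.6° + T_D sin 25° = 0.
The known terms sum to (-184.2, -134.7) N, so -0.5678 T_C + 0.9063 T_D = 184.2 and 0.8231 T_C + 0.4226 T_D = 134.7.
Solving simultaneously: T_C = 44.84 N, T_D = 231.4 N.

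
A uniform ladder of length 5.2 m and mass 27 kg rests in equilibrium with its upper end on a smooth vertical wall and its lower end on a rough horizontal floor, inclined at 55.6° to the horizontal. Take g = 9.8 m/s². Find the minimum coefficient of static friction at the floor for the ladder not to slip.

ΣF_y = 0: N_floor = 27×9.8 = 264.6 N.
Torques about the foot: N_wall · 5.2 sin 55.6° = 27×9.8×2.6 cos 55.6° → N_wall = 90.588 N.
ΣF_x = 0: f_floor = N_wall = 90.588 N.
μ_min = f_floor / N_floor = 90.588 / 264.6 = 0.3424.

μ_min ≈ 0.342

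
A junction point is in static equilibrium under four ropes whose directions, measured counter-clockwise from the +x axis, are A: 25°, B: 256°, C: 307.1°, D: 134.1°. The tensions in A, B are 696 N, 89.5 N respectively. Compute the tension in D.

Resolve: ΣF_x = 696 cos 25° + 89.5 cos 256° + T_C cos 307.1° + T_D cos 134.1° = 0.
        ΣF_y = 696 sin 25° + 89.5 sin 256° + T_C sin 307.1° + T_D sin 134.1° = 0.
The known terms sum to (609.1, 207.3) N, so 0.6032 T_C − 0.6959 T_D = -609.1 and -0.7976 T_C + 0.7181 T_D = -207.3.
Solving simultaneously: T_C = 4773 N, T_D = 5013 N.

T_D ≈ 5010 N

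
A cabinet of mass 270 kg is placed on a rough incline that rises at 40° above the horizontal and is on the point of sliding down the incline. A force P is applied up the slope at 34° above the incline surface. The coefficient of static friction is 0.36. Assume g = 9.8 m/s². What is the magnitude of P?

P ≈ 1550 N

On the verge of sliding down the incline, friction equals μN and acts up the slope.
Perpendicular: N + P sin 34° = W cos 40° = 2027 N.
Along incline: P cos 34° + μN = W sin 40° with W sin 40° = 1701 N.
Solving the pair for P and N: P = 1547 N, N = 1162 N (and f = μN = 418.3 N).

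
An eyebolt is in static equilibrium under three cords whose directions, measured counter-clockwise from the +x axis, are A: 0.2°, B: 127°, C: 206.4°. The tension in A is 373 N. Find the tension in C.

Resolve: ΣF_x = 373 cos 0.2° + T_B cos 127° + T_C cos 206.4° = 0.
        ΣF_y = 373 sin 0.2° + T_B sin 127° + T_C sin 206.4° = 0.
The known terms sum to (373, 1.302) N, so -0.6018 T_B − 0.8957 T_C = -373 and 0.7986 T_B − 0.4446 T_C = -1.302.
Solving simultaneously: T_B = 167.5 N, T_C = 303.9 N.

T_C ≈ 304 N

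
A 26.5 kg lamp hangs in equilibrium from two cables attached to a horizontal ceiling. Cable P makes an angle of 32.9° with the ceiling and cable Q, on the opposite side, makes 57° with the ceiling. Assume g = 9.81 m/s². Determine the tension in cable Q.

T_Q ≈ 218 N

Weight W = 26.5 × 9.81 = 260 N acts straight down.
Horizontal: T_P cos 32.9° = T_Q cos 57°  →  T_P = 0.6487 T_Q.
Vertical: T_P sin 32.9° + T_Q sin 57° = 260.
Substituting the horizontal relation into the vertical equation gives 1.191 T_Q = 260, so T_Q = 218.3 N.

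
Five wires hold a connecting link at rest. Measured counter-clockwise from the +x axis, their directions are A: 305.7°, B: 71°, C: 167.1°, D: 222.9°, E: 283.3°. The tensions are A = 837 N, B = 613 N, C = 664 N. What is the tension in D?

Resolve: ΣF_x = 837 cos 305.7° + 613 cos 71° + 664 cos 167.1° + T_D cos 222.9° + T_E cos 283.3° = 0.
        ΣF_y = 837 sin 305.7° + 613 sin 71° + 664 sin 167.1° + T_D sin 222.9° + T_E sin 283.3° = 0.
The known terms sum to (40.76, 48.13) N, so -0.7325 T_D + 0.2300 T_E = -40.76 and -0.6807 T_D − 0.9732 T_E = -48.13.
Solving simultaneously: T_D = 58.35 N, T_E = 8.639 N.

T_D ≈ 58.3 N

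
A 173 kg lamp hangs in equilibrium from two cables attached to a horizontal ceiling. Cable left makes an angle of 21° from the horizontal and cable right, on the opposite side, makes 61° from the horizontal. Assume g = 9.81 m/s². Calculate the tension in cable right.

Weight W = 173 × 9.81 = 1697 N acts straight down.
Horizontal: T_left cos 21° = T_right cos 61°  →  T_left = 0.5193 T_right.
Vertical: T_left sin 21° + T_right sin 61° = 1697.
Substituting the horizontal relation into the vertical equation gives 1.061 T_right = 1697, so T_right = 1600 N.

T_right ≈ 1600 N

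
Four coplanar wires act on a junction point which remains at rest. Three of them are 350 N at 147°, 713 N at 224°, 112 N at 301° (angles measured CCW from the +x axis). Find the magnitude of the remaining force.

Sum the known components: ΣF_x = -748.7 N, ΣF_y = -400.7 N.
For equilibrium the remaining force must supply (−ΣF_x, −ΣF_y) = (748.7, 400.7) N.
Magnitude = √((748.7)² + (400.7)²) = 849.2 N; direction = atan2(400.7, 748.7) = 28.2°.

F ≈ 849 N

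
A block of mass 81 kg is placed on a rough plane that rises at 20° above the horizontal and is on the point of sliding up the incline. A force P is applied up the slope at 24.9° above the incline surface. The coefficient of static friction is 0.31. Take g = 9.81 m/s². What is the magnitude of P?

P ≈ 485 N

On the verge of sliding up the incline, friction equals μN and acts down the slope.
Perpendicular: N + P sin 24.9° = W cos 20° = 746.7 N.
Along incline: P cos 24.9° = W sin 20° + μN  with W sin 20° = 271.8 N.
Solving the pair for P and N: P = 485 N, N = 542.5 N (and f = μN = 168.2 N).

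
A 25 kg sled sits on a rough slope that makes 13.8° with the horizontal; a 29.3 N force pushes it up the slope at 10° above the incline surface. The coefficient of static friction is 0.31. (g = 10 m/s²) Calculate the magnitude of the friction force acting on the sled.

Axes along / perpendicular to the incline. W sin 13.8° = 59.63 N down-slope; W cos 13.8° = 242.8 N into the surface.
Perpendicular: N = W cos 13.8° − P sin 10° = 242.8 − 5.088 = 237.7 N.
Along incline: P cos 10° + f = W sin 13.8° (friction acts up-slope) → f = 59.63 − 28.85 = 30.78 N.
|f| = 30.78 N ≤ μN = 73.69 N, so the sled is indeed static.

f ≈ 30.8 N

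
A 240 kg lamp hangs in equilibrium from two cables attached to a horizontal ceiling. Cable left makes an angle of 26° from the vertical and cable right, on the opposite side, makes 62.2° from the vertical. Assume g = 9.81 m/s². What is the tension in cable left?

T_left ≈ 2080 N

Angles from the horizontal: cable left is 90° − 26° = 64°, cable right is 90° − 62.2° = 27.8°.
Weight W = 240 × 9.81 = 2354 N acts straight down.
Horizontal: T_left cos 64° = T_right cos 27.8°  →  T_right = 0.4956 T_left.
Vertical: T_left sin 64° + T_right sin 27.8° = 2354.
Substituting the horizontal relation into the vertical equation gives 1.13 T_left = 2354, so T_left = 2084 N.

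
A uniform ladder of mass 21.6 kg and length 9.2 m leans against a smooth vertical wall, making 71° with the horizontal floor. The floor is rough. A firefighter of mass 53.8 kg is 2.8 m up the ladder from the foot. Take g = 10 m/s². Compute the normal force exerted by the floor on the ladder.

ΣF_y = 0: N_floor = 21.6×10 + 53.8×10 = 754 N.

N_floor ≈ 754 N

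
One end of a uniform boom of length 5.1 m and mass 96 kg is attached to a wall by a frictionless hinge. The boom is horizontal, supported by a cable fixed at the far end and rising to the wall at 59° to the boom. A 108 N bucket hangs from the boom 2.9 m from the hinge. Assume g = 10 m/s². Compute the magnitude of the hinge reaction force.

|H| ≈ 619 N

Take torques about the hinge: T sin 59° · 5.1 = 96×10×2.55 + 108×2.9 = 2761.2 N·m.
So T = 2761.2 / (0.8572 × 5.1) = 631.63 N.
ΣF_x = 0: H_x = T cos 59° = 325.31 N.
ΣF_y = 0: H_y = (96×10 + 108) − T sin 59° = 1068 − 541.41 = 526.59 N.
|H| = √(H_x² + H_y²) = √((325.31)² + (526.59)²) = 618.97 N.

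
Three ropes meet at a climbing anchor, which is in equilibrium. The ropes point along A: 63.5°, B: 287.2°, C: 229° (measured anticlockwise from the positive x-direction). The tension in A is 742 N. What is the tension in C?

Resolve: ΣF_x = 742 cos 63.5° + T_B cos 287.2° + T_C cos 229° = 0.
        ΣF_y = 742 sin 63.5° + T_B sin 287.2° + T_C sin 229° = 0.
The known terms sum to (331.1, 664) N, so 0.2957 T_B − 0.6561 T_C = -331.1 and -0.9553 T_B − 0.7547 T_C = -664.
Solving simultaneously: T_B = 218.6 N, T_C = 603.2 N.

T_C ≈ 603 N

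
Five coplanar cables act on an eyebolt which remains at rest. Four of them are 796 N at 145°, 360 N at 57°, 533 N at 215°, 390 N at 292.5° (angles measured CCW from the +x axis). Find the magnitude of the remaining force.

F ≈ 749 N

Sum the known components: ΣF_x = -743.3 N, ΣF_y = 92.46 N.
For equilibrium the remaining force must supply (−ΣF_x, −ΣF_y) = (743.3, -92.46) N.
Magnitude = √((743.3)² + (-92.46)²) = 749.1 N; direction = atan2(-92.46, 743.3) = 352.9°.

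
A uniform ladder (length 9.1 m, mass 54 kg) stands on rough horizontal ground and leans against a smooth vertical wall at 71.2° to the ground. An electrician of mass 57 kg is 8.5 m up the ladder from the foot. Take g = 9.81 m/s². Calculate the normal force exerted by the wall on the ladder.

Torques about the foot: N_wall · 9.1 sin 71.2° = 54×9.81×4.55 cos 71.2° + 57×9.81×8.5 cos 71.2° → N_wall = 267.98 N.

N_wall ≈ 268 N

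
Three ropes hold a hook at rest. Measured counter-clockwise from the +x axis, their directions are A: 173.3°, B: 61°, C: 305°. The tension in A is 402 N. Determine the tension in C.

T_C ≈ 414 N

Resolve: ΣF_x = 402 cos 173.3° + T_B cos 61° + T_C cos 305° = 0.
        ΣF_y = 402 sin 173.3° + T_B sin 61° + T_C sin 305° = 0.
The known terms sum to (-399.3, 46.9) N, so 0.4848 T_B + 0.5736 T_C = 399.3 and 0.8746 T_B − 0.8192 T_C = -46.9.
Solving simultaneously: T_B = 333.9 N, T_C = 413.8 N.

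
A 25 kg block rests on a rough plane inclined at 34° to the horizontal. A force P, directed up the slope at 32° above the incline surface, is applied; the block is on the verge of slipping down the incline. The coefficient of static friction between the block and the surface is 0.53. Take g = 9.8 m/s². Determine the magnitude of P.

P ≈ 51.7 N

On the verge of sliding down the incline, friction equals μN and acts up the slope.
Perpendicular: N + P sin 32° = W cos 34° = 203.1 N.
Along incline: P cos 32° + μN = W sin 34° with W sin 34° = 137 N.
Solving the pair for P and N: P = 51.75 N, N = 175.7 N (and f = μN = 93.12 N).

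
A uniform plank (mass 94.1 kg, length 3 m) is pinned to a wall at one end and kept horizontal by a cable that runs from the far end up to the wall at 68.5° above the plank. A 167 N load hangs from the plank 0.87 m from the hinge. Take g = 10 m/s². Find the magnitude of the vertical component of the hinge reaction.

Take torques about the hinge: T sin 68.5° · 3 = 94.1×10×1.5 + 167×0.87 = 1556.8 N·m.
So T = 1556.8 / (0.9304 × 3) = 557.74 N.
ΣF_y = 0: H_y = (94.1×10 + 167) − T sin 68.5° = 1108 − 518.93 = 589.07 N.

|H_y| ≈ 589 N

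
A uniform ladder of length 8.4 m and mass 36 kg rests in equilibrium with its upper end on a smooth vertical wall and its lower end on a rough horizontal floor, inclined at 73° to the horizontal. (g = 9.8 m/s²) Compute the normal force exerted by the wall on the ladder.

Torques about the foot: N_wall · 8.4 sin 73° = 36×9.8×4.2 cos 73° → N_wall = 53.931 N.

N_wall ≈ 53.9 N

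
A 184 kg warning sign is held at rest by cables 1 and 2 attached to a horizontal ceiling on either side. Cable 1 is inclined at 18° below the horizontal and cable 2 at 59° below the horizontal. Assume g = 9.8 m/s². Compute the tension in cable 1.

Weight W = 184 × 9.8 = 1803 N acts straight down.
Horizontal: T_1 cos 18° = T_2 cos 59°  →  T_2 = 1.847 T_1.
Vertical: T_1 sin 18° + T_2 sin 59° = 1803.
Substituting the horizontal relation into the vertical equation gives 1.892 T_1 = 1803, so T_1 = 953.1 N.

T_1 ≈ 953 N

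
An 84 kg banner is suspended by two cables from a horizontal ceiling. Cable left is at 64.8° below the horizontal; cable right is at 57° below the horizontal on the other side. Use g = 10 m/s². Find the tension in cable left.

T_left ≈ 538 N

Weight W = 84 × 10 = 840 N acts straight down.
Horizontal: T_left cos 64.8° = T_right cos 57°  →  T_right = 0.7818 T_left.
Vertical: T_left sin 64.8° + T_right sin 57° = 840.
Substituting the horizontal relation into the vertical equation gives 1.56 T_left = 840, so T_left = 538.3 N.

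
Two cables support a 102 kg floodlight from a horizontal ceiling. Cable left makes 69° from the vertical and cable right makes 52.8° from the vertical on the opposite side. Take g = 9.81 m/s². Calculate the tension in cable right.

Angles from the horizontal: cable left is 90° − 69° = 21°, cable right is 90° − 52.8° = 37.2°.
Weight W = 102 × 9.81 = 1001 N acts straight down.
Horizontal: T_left cos 21° = T_right cos 37.2°  →  T_left = 0.8532 T_right.
Vertical: T_left sin 21° + T_right sin 37.2° = 1001.
Substituting the horizontal relation into the vertical equation gives 0.9104 T_right = 1001, so T_right = 1099 N.

T_right ≈ 1100 N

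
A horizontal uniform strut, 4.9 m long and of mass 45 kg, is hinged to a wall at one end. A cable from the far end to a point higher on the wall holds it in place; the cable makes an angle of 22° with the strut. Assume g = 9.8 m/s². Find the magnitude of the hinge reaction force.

|H| ≈ 589 N

Take torques about the hinge: T sin 22° · 4.9 = 45×9.8×2.45 = 1080.5 N·m.
So T = 1080.5 / (0.3746 × 4.9) = 588.62 N.
ΣF_x = 0: H_x = T cos 22° = 545.76 N.
ΣF_y = 0: H_y = (45×9.8) − T sin 22° = 441 − 220.5 = 220.5 N.
|H| = √(H_x² + H_y²) = √((545.76)² + (220.5)²) = 588.62 N.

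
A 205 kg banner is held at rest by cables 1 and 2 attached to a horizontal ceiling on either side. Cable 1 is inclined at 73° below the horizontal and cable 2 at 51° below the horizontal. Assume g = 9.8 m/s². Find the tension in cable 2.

T_2 ≈ 709 N

Weight W = 205 × 9.8 = 2009 N acts straight down.
Horizontal: T_1 cos 73° = T_2 cos 51°  →  T_1 = 2.152 T_2.
Vertical: T_1 sin 73° + T_2 sin 51° = 2009.
Substituting the horizontal relation into the vertical equation gives 2.836 T_2 = 2009, so T_2 = 708.5 N.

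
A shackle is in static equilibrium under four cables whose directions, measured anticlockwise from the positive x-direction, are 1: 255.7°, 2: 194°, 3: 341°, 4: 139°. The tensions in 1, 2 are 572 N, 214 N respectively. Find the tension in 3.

T_3 ≈ 1830 N

Resolve: ΣF_x = 572 cos 255.7° + 214 cos 194° + T_3 cos 341° + T_4 cos 139° = 0.
        ΣF_y = 572 sin 255.7° + 214 sin 194° + T_3 sin 341° + T_4 sin 139° = 0.
The known terms sum to (-348.9, -606) N, so 0.9455 T_3 − 0.7547 T_4 = 348.9 and -0.3256 T_3 + 0.6561 T_4 = 606.
Solving simultaneously: T_3 = 1832 N, T_4 = 1833 N.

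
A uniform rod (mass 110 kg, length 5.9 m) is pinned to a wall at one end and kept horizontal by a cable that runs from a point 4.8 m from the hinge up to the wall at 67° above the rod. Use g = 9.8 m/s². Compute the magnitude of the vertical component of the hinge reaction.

|H_y| ≈ 415 N

Take torques about the hinge: T sin 67° · 4.8 = 110×9.8×2.95 = 3180.1 N·m.
So T = 3180.1 / (0.9205 × 4.8) = 719.74 N.
ΣF_y = 0: H_y = (110×9.8) − T sin 67° = 1078 − 662.52 = 415.48 N.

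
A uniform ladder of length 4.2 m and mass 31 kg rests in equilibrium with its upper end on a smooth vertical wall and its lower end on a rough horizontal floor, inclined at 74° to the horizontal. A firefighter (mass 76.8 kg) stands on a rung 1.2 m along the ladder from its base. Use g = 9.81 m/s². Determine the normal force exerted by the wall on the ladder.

Torques about the foot: N_wall · 4.2 sin 74° = 31×9.81×2.1 cos 74° + 76.8×9.81×1.2 cos 74° → N_wall = 105.33 N.

N_wall ≈ 105 N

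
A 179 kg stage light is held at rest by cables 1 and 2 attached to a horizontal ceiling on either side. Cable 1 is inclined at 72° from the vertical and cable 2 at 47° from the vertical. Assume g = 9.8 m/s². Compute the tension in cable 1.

Angles from the horizontal: cable 1 is 90° − 72° = 18°, cable 2 is 90° − 47° = 43°.
Weight W = 179 × 9.8 = 1754 N acts straight down.
Horizontal: T_1 cos 18° = T_2 cos 43°  →  T_2 = 1.3 T_1.
Vertical: T_1 sin 18° + T_2 sin 43° = 1754.
Substituting the horizontal relation into the vertical equation gives 1.196 T_1 = 1754, so T_1 = 1467 N.

T_1 ≈ 1470 N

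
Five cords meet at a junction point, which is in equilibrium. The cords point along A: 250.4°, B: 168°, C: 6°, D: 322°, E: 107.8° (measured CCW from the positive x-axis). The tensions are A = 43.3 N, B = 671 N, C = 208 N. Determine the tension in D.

T_D ≈ 720 N

Resolve: ΣF_x = 43.3 cos 250.4° + 671 cos 168° + 208 cos 6° + T_D cos 322° + T_E cos 107.8° = 0.
        ΣF_y = 43.3 sin 250.4° + 671 sin 168° + 208 sin 6° + T_D sin 322° + T_E sin 107.8° = 0.
The known terms sum to (-464, 120.5) N, so 0.7880 T_D − 0.3057 T_E = 464 and -0.6157 T_D + 0.9521 T_E = -120.5.
Solving simultaneously: T_D = 720.5 N, T_E = 339.4 N.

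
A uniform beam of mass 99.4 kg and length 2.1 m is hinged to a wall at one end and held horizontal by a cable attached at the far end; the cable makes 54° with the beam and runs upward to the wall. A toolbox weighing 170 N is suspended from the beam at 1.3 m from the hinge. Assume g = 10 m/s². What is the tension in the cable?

T ≈ 744 N

Take torques about the hinge: T sin 54° · 2.1 = 99.4×10×1.05 + 170×1.3 = 1264.7 N·m.
So T = 1264.7 / (0.8090 × 2.1) = 744.41 N.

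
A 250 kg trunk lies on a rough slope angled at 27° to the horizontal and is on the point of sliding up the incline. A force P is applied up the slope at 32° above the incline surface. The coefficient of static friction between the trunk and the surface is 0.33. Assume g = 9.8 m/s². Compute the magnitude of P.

On the verge of sliding up the incline, friction equals μN and acts down the slope.
Perpendicular: N + P sin 32° = W cos 27° = 2183 N.
Along incline: P cos 32° = W sin 27° + μN  with W sin 27° = 1112 N.
Solving the pair for P and N: P = 1792 N, N = 1234 N (and f = μN = 407.1 N).

P ≈ 1790 N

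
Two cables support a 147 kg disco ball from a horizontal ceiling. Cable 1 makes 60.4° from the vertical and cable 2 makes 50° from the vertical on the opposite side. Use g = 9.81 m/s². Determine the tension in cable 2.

Angles from the horizontal: cable 1 is 90° − 60.4° = 29.6°, cable 2 is 90° − 50° = 40°.
Weight W = 147 × 9.81 = 1442 N acts straight down.
Horizontal: T_1 cos 29.6° = T_2 cos 40°  →  T_1 = 0.881 T_2.
Vertical: T_1 sin 29.6° + T_2 sin 40° = 1442.
Substituting the horizontal relation into the vertical equation gives 1.078 T_2 = 1442, so T_2 = 1338 N.

T_2 ≈ 1340 N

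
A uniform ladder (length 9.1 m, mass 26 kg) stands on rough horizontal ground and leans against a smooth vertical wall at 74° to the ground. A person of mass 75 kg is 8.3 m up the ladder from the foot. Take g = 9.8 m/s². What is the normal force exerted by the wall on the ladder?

N_wall ≈ 229 N

Torques about the foot: N_wall · 9.1 sin 74° = 26×9.8×4.55 cos 74° + 75×9.8×8.3 cos 74° → N_wall = 228.76 N.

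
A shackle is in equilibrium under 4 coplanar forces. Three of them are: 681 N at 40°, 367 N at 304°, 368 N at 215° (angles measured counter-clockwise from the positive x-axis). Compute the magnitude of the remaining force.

F ≈ 432 N

Sum the known components: ΣF_x = 425.5 N, ΣF_y = -77.59 N.
For equilibrium the remaining force must supply (−ΣF_x, −ΣF_y) = (-425.5, 77.59) N.
Magnitude = √((-425.5)² + (77.59)²) = 432.5 N; direction = atan2(77.59, -425.5) = 169.7°.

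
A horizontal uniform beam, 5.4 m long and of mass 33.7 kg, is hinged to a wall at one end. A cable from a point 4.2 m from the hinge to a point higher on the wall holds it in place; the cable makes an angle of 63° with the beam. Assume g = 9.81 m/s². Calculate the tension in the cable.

Take torques about the hinge: T sin 63° · 4.2 = 33.7×9.81×2.7 = 892.61 N·m.
So T = 892.61 / (0.8910 × 4.2) = 238.52 N.

T ≈ 239 N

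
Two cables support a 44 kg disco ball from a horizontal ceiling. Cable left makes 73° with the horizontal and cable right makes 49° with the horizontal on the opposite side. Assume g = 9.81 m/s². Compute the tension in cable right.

Weight W = 44 × 9.81 = 431.6 N acts straight down.
Horizontal: T_left cos 73° = T_right cos 49°  →  T_left = 2.244 T_right.
Vertical: T_left sin 73° + T_right sin 49° = 431.6.
Substituting the horizontal relation into the vertical equation gives 2.901 T_right = 431.6, so T_right = 148.8 N.

T_right ≈ 149 N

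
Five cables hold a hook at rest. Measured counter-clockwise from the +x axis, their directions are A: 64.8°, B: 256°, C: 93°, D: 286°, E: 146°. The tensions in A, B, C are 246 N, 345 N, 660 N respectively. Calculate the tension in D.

Resolve: ΣF_x = 246 cos 64.8° + 345 cos 256° + 660 cos 93° + T_D cos 286° + T_E cos 146° = 0.
        ΣF_y = 246 sin 64.8° + 345 sin 256° + 660 sin 93° + T_D sin 286° + T_E sin 146° = 0.
The known terms sum to (-13.26, 546.9) N, so 0.2756 T_D − 0.8290 T_E = 13.26 and -0.9613 T_D + 0.5592 T_E = -546.9.
Solving simultaneously: T_D = 693.9 N, T_E = 214.7 N.

T_D ≈ 694 N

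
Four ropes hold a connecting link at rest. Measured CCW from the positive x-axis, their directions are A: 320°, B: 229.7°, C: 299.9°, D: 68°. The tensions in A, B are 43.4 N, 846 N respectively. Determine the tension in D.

Resolve: ΣF_x = 43.4 cos 320° + 846 cos 229.7° + T_C cos 299.9° + T_D cos 68° = 0.
        ΣF_y = 43.4 sin 320° + 846 sin 229.7° + T_C sin 299.9° + T_D sin 68° = 0.
The known terms sum to (-513.9, -673.1) N, so 0.4985 T_C + 0.3746 T_D = 513.9 and -0.8669 T_C + 0.9272 T_D = 673.1.
Solving simultaneously: T_C = 285.1 N, T_D = 992.5 N.

T_D ≈ 993 N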